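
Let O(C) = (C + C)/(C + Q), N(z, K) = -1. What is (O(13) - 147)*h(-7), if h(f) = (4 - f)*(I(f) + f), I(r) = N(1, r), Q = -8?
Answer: 62392/5 ≈ 12478.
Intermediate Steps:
I(r) = -1
h(f) = (-1 + f)*(4 - f) (h(f) = (4 - f)*(-1 + f) = (-1 + f)*(4 - f))
O(C) = 2*C/(-8 + C) (O(C) = (C + C)/(C - 8) = (2*C)/(-8 + C) = 2*C/(-8 + C))
(O(13) - 147)*h(-7) = (2*13/(-8 + 13) - 147)*(-4 - 1*(-7)² + 5*(-7)) = (2*13/5 - 147)*(-4 - 1*49 - 35) = (2*13*(⅕) - 147)*(-4 - 49 - 35) = (26/5 - 147)*(-88) = -709/5*(-88) = 62392/5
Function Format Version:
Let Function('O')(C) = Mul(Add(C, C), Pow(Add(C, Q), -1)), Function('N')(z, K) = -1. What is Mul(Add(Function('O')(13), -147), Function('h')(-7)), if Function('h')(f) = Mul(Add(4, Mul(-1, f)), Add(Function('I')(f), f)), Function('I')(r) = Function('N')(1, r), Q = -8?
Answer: Rational(62392, 5) ≈ 12478.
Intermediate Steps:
Function('I')(r) = -1
Function('h')(f) = Mul(Add(-1, f), Add(4, Mul(-1, f))) (Function('h')(f) = Mul(Add(4, Mul(-1, f)), Add(-1, f)) = Mul(Add(-1, f), Add(4, Mul(-1, f))))
Function('O')(C) = Mul(2, C, Pow(Add(-8, C), -1)) (Function('O')(C) = Mul(Add(C, C), Pow(Add(C, -8), -1)) = Mul(Mul(2, C), Pow(Add(-8, C), -1)) = Mul(2, C, Pow(Add(-8, C), -1)))
Mul(Add(Function('O')(13), -147), Function('h')(-7)) = Mul(Add(Mul(2, 13, Pow(Add(-8, 13), -1)), -147), Add(-4, Mul(-1, Pow(-7, 2)), Mul(5, -7))) = Mul(Add(Mul(2, 13, Pow(5, -1)), -147), Add(-4, Mul(-1, 49), -35)) = Mul(Add(Mul(2, 13, Rational(1, 5)), -147), Add(-4, -49, -35)) = Mul(Add(Rational(26, 5), -147), -88) = Mul(Rational(-709, 5), -88) = Rational(62392, 5)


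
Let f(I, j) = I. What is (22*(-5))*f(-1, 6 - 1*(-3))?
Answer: 110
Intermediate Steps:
(22*(-5))*f(-1, 6 - 1*(-3)) = (22*(-5))*(-1) = -110*(-1) = 110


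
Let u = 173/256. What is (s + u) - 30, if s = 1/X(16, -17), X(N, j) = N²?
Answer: -3753/128 ≈ -29.320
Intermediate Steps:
u = 173/256 (u = 173*(1/256) = 173/256 ≈ 0.67578)
s = 1/256 (s = 1/(16²) = 1/256 ≈ 0.0039063)
(s + u) - 30 = (1/256 + 173/256) - 30 = 87/128 - 30 = -3753/128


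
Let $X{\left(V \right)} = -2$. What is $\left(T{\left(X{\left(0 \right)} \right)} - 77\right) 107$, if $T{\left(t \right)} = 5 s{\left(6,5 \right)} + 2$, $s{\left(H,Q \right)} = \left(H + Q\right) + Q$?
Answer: $535$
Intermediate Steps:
$s{\left(H,Q \right)} = H + 2 Q$
$T{\left(t \right)} = 82$ ($T{\left(t \right)} = 5 \left(6 + 2 \cdot 5\right) + 2 = 5 \left(6 + 10\right) + 2 = 5 \cdot 16 + 2 = 80 + 2 = 82$)
$\left(T{\left(X{\left(0 \right)} \right)} - 77\right) 107 = \left(82 - 77\right) 107 = 5 \cdot 107 = 535$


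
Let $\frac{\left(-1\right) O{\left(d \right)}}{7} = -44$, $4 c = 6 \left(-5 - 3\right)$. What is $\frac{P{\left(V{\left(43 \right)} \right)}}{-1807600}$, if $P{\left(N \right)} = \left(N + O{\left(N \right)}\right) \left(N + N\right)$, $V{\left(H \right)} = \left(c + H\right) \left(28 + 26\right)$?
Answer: $- \frac{829467}{225950} \approx -3.671$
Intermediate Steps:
$c = -12$ ($c = \frac{6 \left(-5 - 3\right)}{4} = \frac{6 \left(-8\right)}{4} = \frac{1}{4} \left(-48\right) = -12$)
$O{\left(d \right)} = 308$ ($O{\left(d \right)} = \left(-7\right) \left(-44\right) = 308$)
$V{\left(H \right)} = -648 + 54 H$ ($V{\left(H \right)} = \left(-12 + H\right) \left(28 + 26\right) = \left(-12 + H\right) 54 = -648 + 54 H$)
$P{\left(N \right)} = 2 N \left(308 + N\right)$ ($P{\left(N \right)} = \left(N + 308\right) \left(N + N\right) = \left(308 + N\right) 2 N = 2 N \left(308 + N\right)$)
$\frac{P{\left(V{\left(43 \right)} \right)}}{-1807600} = \frac{2 \left(-648 + 54 \cdot 43\right) \left(308 + \left(-648 + 54 \cdot 43\right)\right)}{-1807600} = 2 \left(-648 + 2322\right) \left(308 + \left(-648 + 2322\right)\right) \left(- \frac{1}{1807600}\right) = 2 \cdot 1674 \left(308 + 1674\right) \left(- \frac{1}{1807600}\right) = 2 \cdot 1674 \cdot 1982 \left(- \frac{1}{1807600}\right) = 6635736 \left(- \frac{1}{1807600}\right) = - \frac{829467}{225950}$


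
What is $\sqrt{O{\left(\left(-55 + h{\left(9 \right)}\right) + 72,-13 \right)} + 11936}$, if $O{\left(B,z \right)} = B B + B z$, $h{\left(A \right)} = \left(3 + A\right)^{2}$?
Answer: $2 \sqrt{8941} \approx 189.11$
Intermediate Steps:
$O{\left(B,z \right)} = B^{2} + B z$
$\sqrt{O{\left(\left(-55 + h{\left(9 \right)}\right) + 72,-13 \right)} + 11936} = \sqrt{\left(\left(-55 + \left(3 + 9\right)^{2}\right) + 72\right) \left(\left(\left(-55 + \left(3 + 9\right)^{2}\right) + 72\right) - 13\right) + 11936} = \sqrt{\left(\left(-55 + 12^{2}\right) + 72\right) \left(\left(\left(-55 + 12^{2}\right) + 72\right) - 13\right) + 11936} = \sqrt{\left(\left(-55 + 144\right) + 72\right) \left(\left(\left(-55 + 144\right) + 72\right) - 13\right) + 11936} = \sqrt{\left(89 + 72\right) \left(\left(89 + 72\right) - 13\right) + 11936} = \sqrt{161 \left(161 - 13\right) + 11936} = \sqrt{161 \cdot 148 + 11936} = \sqrt{23828 + 11936} = \sqrt{35764} = 2 \sqrt{8941}$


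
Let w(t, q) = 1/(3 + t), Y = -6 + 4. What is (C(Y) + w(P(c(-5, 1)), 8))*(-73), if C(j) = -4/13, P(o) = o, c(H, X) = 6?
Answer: 1679/117 ≈ 14.350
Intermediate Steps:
Y = -2
C(j) = -4/13 (C(j) = -4*1/13 = -4/13)
(C(Y) + w(P(c(-5, 1)), 8))*(-73) = (-4/13 + 1/(3 + 6))*(-73) = (-4/13 + 1/9)*(-73) = (-4/13 + ⅑)*(-73) = -23/117*(-73) = 1679/117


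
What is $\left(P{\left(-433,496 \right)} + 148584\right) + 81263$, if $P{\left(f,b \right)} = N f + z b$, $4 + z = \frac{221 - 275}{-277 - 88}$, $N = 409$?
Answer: $\frac{18556374}{365} \approx 50839.0$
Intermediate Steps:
$z = - \frac{1406}{365}$ ($z = -4 + \frac{221 - 275}{-277 - 88} = -4 - \frac{54}{-365} = -4 - - \frac{54}{365} = -4 + \frac{54}{365} = - \frac{1406}{365} \approx -3.8521$)
$P{\left(f,b \right)} = 409 f - \frac{1406 b}{365}$
$\left(P{\left(-433,496 \right)} + 148584\right) + 81263 = \left(\left(409 \left(-433\right) - \frac{697376}{365}\right) + 148584\right) + 81263 = \left(\left(-177097 - \frac{697376}{365}\right) + 148584\right) + 81263 = \left(- \frac{65337781}{365} + 148584\right) + 81263 = - \frac{11104621}{365} + 81263 = \frac{18556374}{365}$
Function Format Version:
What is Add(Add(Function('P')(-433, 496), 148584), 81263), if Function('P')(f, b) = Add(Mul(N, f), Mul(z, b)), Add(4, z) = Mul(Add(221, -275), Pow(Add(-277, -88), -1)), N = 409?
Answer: Rational(18556374, 365) ≈ 50839.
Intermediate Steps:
z = Rational(-1406, 365) (z = Add(-4, Mul(Add(221, -275), Pow(Add(-277, -88), -1))) = Add(-4, Mul(-54, Pow(-365, -1))) = Add(-4, Mul(-54, Rational(-1, 365))) = Add(-4, Rational(54, 365)) = Rational(-1406, 365) ≈ -3.8521)
Function('P')(f, b) = Add(Mul(409, f), Mul(Rational(-1406, 365), b))
Add(Add(Function('P')(-433, 496), 148584), 81263) = Add(Add(Add(Mul(409, -433), Mul(Rational(-1406, 365), 496)), 148584), 81263) = Add(Add(Add(-177097, Rational(-697376, 365)), 148584), 81263) = Add(Add(Rational(-65337781, 365), 148584), 81263) = Add(Rational(-11104621, 365), 81263) = Rational(18556374, 365)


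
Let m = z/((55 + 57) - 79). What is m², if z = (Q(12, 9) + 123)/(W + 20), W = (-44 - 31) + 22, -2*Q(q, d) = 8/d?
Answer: 1216609/96059601 ≈ 0.012665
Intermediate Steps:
Q(q, d) = -4/d
W = -53 (W = -75 + 22 = -53)
z = -1103/297 (z = (-4/9 + 123)/(-53 + 20) = (-4*⅑ + 123)/(-33) = (-4/9 + 123)*(-1/33) = (1103/9)*(-1/33) = -1103/297 ≈ -3.7138)
m = -1103/9801 (m = -1103/(297*((55 + 57) - 79)) = -1103/(297*(112 - 79)) = -1103/297/33 = -1103/297*1/33 = -1103/9801 ≈ -0.11254)
m² = (-1103/9801)² = 1216609/96059601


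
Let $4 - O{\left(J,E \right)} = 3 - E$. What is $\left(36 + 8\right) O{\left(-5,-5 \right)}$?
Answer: $-176$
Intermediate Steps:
$O{\left(J,E \right)} = 1 + E$ ($O{\left(J,E \right)} = 4 - \left(3 - E\right) = 4 + \left(-3 + E\right) = 1 + E$)
$\left(36 + 8\right) O{\left(-5,-5 \right)} = \left(36 + 8\right) \left(1 - 5\right) = 44 \left(-4\right) = -176$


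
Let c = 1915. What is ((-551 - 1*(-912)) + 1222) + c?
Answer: 3498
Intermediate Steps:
((-551 - 1*(-912)) + 1222) + c = ((-551 - 1*(-912)) + 1222) + 1915 = ((-551 + 912) + 1222) + 1915 = (361 + 1222) + 1915 = 1583 + 1915 = 3498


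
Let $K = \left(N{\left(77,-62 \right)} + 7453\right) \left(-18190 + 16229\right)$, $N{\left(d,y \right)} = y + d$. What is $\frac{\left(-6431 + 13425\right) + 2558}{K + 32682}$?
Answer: $- \frac{4776}{7306033} \approx -0.00065371$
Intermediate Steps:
$N{\left(d,y \right)} = d + y$
$K = -14644748$ ($K = \left(\left(77 - 62\right) + 7453\right) \left(-18190 + 16229\right) = \left(15 + 7453\right) \left(-1961\right) = 7468 \left(-1961\right) = -14644748$)
$\frac{\left(-6431 + 13425\right) + 2558}{K + 32682} = \frac{\left(-6431 + 13425\right) + 2558}{-14644748 + 32682} = \frac{6994 + 2558}{-14612066} = 9552 \left(- \frac{1}{14612066}\right) = - \frac{4776}{7306033}$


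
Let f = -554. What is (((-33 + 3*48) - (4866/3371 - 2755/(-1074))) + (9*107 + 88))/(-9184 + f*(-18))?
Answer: 4192454359/2852917752 ≈ 1.4695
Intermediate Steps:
(((-33 + 3*48) - (4866/3371 - 2755/(-1074))) + (9*107 + 88))/(-9184 + f*(-18)) = (((-33 + 3*48) - (4866/3371 - 2755/(-1074))) + (9*107 + 88))/(-9184 - 554*(-18)) = (((-33 + 144) - (4866*(1/3371) - 2755*(-1/1074))) + (963 + 88))/(-9184 + 9972) = ((111 - (4866/3371 + 2755/1074)) + 1051)/788 = ((111 - 1*14513189/3620454) + 1051)*(1/788) = ((111 - 14513189/3620454) + 1051)*(1/788) = (387357205/3620454 + 1051)*(1/788) = (4192454359/3620454)*(1/788) = 4192454359/2852917752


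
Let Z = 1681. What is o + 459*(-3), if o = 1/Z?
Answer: -2314736/1681 ≈ -1377.0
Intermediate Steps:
o = 1/1681 ≈ 0.00059488
o + 459*(-3) = 1/1681 + 459*(-3) = 1/1681 - 1377 = -2314736/1681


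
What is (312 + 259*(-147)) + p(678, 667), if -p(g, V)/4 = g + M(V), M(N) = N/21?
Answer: -852601/21 ≈ -40600.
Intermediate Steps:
M(N) = N/21 (M(N) = N*(1/21) = N/21)
p(g, V) = -4*g - 4*V/21 (p(g, V) = -4*(g + V/21) = -4*g - 4*V/21)
(312 + 259*(-147)) + p(678, 667) = (312 + 259*(-147)) + (-4*678 - 4/21*667) = (312 - 38073) + (-2712 - 2668/21) = -37761 - 59620/21 = -852601/21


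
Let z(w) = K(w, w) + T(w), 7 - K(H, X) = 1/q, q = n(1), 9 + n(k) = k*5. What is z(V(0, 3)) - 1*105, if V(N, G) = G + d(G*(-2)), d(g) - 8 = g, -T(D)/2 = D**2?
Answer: -591/4 ≈ -147.75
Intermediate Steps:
T(D) = -2*D**2
n(k) = -9 + 5*k (n(k) = -9 + k*5 = -9 + 5*k)
q = -4 (q = -9 + 5*1 = -9 + 5 = -4)
d(g) = 8 + g
K(H, X) = 29/4 (K(H, X) = 7 - 1/(-4) = 7 - 1*(-1/4) = 7 + 1/4 = 29/4)
V(N, G) = 8 - G (V(N, G) = G + (8 + G*(-2)) = G + (8 - 2*G) = 8 - G)
z(w) = 29/4 - 2*w**2
z(V(0, 3)) - 1*105 = (29/4 - 2*(8 - 1*3)**2) - 1*105 = (29/4 - 2*(8 - 3)**2) - 105 = (29/4 - 2*5**2) - 105 = (29/4 - 2*25) - 105 = (29/4 - 50) - 105 = -171/4 - 105 = -591/4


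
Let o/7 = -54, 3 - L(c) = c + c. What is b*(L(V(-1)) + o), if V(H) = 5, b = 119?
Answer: -45815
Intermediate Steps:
L(c) = 3 - 2*c (L(c) = 3 - (c + c) = 3 - 2*c)
o = -378 (o = 7*(-54) = -378)
b*(L(V(-1)) + o) = 119*((3 - 2*5) - 378) = 119*((3 - 10) - 378) = 119*(-7 - 378) = 119*(-385) = -45815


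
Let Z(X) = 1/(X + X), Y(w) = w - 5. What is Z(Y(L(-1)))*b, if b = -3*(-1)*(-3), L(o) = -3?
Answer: 9/16 ≈ 0.56250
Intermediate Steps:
Y(w) = -5 + w
b = -9 (b = 3*(-3) = -9)
Z(X) = 1/(2*X)
Z(Y(L(-1)))*b = (1/(2*(-5 - 3)))*(-9) = ((1/2)/(-8))*(-9) = ((1/2)*(-1/8))*(-9) = -1/16*(-9) = 9/16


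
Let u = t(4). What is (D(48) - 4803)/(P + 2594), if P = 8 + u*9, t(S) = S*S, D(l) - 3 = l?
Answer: -2376/1373 ≈ -1.7305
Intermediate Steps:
D(l) = 3 + l
t(S) = S²
u = 16 (u = 4² = 16)
P = 152 (P = 8 + 16*9 = 8 + 144 = 152)
(D(48) - 4803)/(P + 2594) = ((3 + 48) - 4803)/(152 + 2594) = (51 - 4803)/2746 = -4752*1/2746 = -2376/1373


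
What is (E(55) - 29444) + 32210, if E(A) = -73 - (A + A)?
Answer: 2583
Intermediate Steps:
E(A) = -73 - 2*A
(E(55) - 29444) + 32210 = ((-73 - 2*55) - 29444) + 32210 = ((-73 - 110) - 29444) + 32210 = (-183 - 29444) + 32210 = -29627 + 32210 = 2583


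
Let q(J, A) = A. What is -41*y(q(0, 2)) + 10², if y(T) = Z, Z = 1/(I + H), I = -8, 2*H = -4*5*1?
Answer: 1841/18 ≈ 102.28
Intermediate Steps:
H = -10 (H = (-4*5*1)/2 = (-20*1)/2 = (½)*(-20) = -10)
Z = -1/18 (Z = 1/(-8 - 10) = 1/(-18) = -1/18 ≈ -0.055556)
y(T) = -1/18
-41*y(q(0, 2)) + 10² = -41*(-1/18) + 10² = 41/18 + 100 = 1841/18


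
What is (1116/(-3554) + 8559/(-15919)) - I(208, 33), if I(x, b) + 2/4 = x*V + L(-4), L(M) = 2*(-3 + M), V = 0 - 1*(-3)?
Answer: -34531333087/56576126 ≈ -610.35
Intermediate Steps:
V = 3 (V = 0 + 3 = 3)
L(M) = -6 + 2*M
I(x, b) = -29/2 + 3*x (I(x, b) = -½ + (x*3 + (-6 + 2*(-4))) = -½ + (3*x + (-6 - 8)) = -½ + (3*x - 14) = -½ + (-14 + 3*x) = -29/2 + 3*x)
(1116/(-3554) + 8559/(-15919)) - I(208, 33) = (1116/(-3554) + 8559/(-15919)) - (-29/2 + 3*208) = (1116*(-1/3554) + 8559*(-1/15919)) - (-29/2 + 624) = (-558/1777 - 8559/15919) - 1*1219/2 = -24092145/28288063 - 1219/2 = -34531333087/56576126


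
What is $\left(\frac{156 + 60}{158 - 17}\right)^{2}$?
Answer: $\frac{5184}{2209} \approx 2.3468$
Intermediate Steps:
$\left(\frac{156 + 60}{158 - 17}\right)^{2} = \left(\frac{216}{141}\right)^{2} = \left(216 \cdot \frac{1}{141}\right)^{2} = \left(\frac{72}{47}\right)^{2} = \frac{5184}{2209}$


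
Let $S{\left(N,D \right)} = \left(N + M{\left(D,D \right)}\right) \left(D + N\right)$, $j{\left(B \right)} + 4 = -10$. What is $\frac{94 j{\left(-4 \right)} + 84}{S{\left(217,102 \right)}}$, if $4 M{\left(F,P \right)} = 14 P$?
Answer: $- \frac{8}{1189} \approx -0.0067283$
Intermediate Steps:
$j{\left(B \right)} = -14$ ($j{\left(B \right)} = -4 - 10 = -14$)
$M{\left(F,P \right)} = \frac{7 P}{2}$ ($M{\left(F,P \right)} = \frac{14 P}{4} = \frac{7 P}{2}$)
$S{\left(N,D \right)} = \left(D + N\right) \left(N + \frac{7 D}{2}\right)$ ($S{\left(N,D \right)} = \left(N + \frac{7 D}{2}\right) \left(D + N\right) = \left(D + N\right) \left(N + \frac{7 D}{2}\right)$)
$\frac{94 j{\left(-4 \right)} + 84}{S{\left(217,102 \right)}} = \frac{94 \left(-14\right) + 84}{217^{2} + \frac{7 \cdot 102^{2}}{2} + \frac{9}{2} \cdot 102 \cdot 217} = \frac{-1316 + 84}{47089 + \frac{7}{2} \cdot 10404 + 99603} = - \frac{1232}{47089 + 36414 + 99603} = - \frac{1232}{183106} = \left(-1232\right) \frac{1}{183106} = - \frac{8}{1189}$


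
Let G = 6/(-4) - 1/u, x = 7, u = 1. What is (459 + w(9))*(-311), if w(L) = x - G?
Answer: -291407/2 ≈ -1.4570e+5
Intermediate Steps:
G = -5/2 (G = 6/(-4) - 1/1 = 6*(-¼) - 1*1 = -3/2 - 1 = -5/2 ≈ -2.5000)
w(L) = 19/2 (w(L) = 7 - 1*(-5/2) = 7 + 5/2 = 19/2)
(459 + w(9))*(-311) = (459 + 19/2)*(-311) = (937/2)*(-311) = -291407/2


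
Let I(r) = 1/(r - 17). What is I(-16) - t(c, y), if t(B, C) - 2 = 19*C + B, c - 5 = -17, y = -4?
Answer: 2837/33 ≈ 85.970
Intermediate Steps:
I(r) = 1/(-17 + r)
c = -12 (c = 5 - 17 = -12)
t(B, C) = 2 + B + 19*C (t(B, C) = 2 + (19*C + B) = 2 + (B + 19*C) = 2 + B + 19*C)
I(-16) - t(c, y) = 1/(-17 - 16) - (2 - 12 + 19*(-4)) = 1/(-33) - (2 - 12 - 76) = -1/33 - 1*(-86) = -1/33 + 86 = 2837/33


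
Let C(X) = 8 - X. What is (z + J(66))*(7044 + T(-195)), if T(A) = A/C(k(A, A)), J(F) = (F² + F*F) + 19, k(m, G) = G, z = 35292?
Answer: 8991615993/29 ≈ 3.1006e+8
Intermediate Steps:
J(F) = 19 + 2*F² (J(F) = (F² + F²) + 19 = 2*F² + 19 = 19 + 2*F²)
T(A) = A/(8 - A)
(z + J(66))*(7044 + T(-195)) = (35292 + (19 + 2*66²))*(7044 - 1*(-195)/(-8 - 195)) = (35292 + (19 + 2*4356))*(7044 - 1*(-195)/(-203)) = (35292 + (19 + 8712))*(7044 - 1*(-195)*(-1/203)) = (35292 + 8731)*(7044 - 195/203) = 44023*(1429737/203) = 8991615993/29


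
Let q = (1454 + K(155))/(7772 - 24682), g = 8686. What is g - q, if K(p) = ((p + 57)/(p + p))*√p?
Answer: 73440857/8455 + 53*√155/1310525 ≈ 8686.1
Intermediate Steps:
K(p) = (57 + p)/(2*√p) (K(p) = ((57 + p)/((2*p)))*√p = ((57 + p)*(1/(2*p)))*√p = ((57 + p)/(2*p))*√p = (57 + p)/(2*√p))
q = -727/8455 - 53*√155/1310525 (q = (1454 + (57 + 155)/(2*√155))/(7772 - 24682) = (1454 + (½)*(√155/155)*212)/(-16910) = (1454 + 106*√155/155)*(-1/16910) = -727/8455 - 53*√155/1310525 ≈ -0.086488)
g - q = 8686 - (-727/8455 - 53*√155/1310525) = 8686 + (727/8455 + 53*√155/1310525) = 73440857/8455 + 53*√155/1310525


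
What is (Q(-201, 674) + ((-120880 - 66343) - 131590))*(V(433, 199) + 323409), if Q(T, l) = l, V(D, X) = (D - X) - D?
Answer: -102825706190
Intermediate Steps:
V(D, X) = -X
(Q(-201, 674) + ((-120880 - 66343) - 131590))*(V(433, 199) + 323409) = (674 + ((-120880 - 66343) - 131590))*(-1*199 + 323409) = (674 + (-187223 - 131590))*(-199 + 323409) = (674 - 318813)*323210 = -318139*323210 = -102825706190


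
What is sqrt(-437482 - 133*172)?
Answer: I*sqrt(460358) ≈ 678.5*I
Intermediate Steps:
sqrt(-437482 - 133*172) = sqrt(-437482 - 22876) = sqrt(-460358) = I*sqrt(460358)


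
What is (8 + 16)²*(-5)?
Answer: -2880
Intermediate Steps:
(8 + 16)²*(-5) = 24²*(-5) = 576*(-5) = -2880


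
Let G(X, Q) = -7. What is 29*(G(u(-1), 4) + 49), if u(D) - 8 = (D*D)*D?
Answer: 1218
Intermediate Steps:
u(D) = 8 + D³ (u(D) = 8 + (D*D)*D = 8 + D²*D = 8 + D³)
29*(G(u(-1), 4) + 49) = 29*(-7 + 49) = 29*42 = 1218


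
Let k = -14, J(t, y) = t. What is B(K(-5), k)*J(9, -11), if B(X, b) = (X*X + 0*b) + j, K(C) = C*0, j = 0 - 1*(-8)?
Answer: 72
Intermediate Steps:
j = 8 (j = 0 + 8 = 8)
K(C) = 0
B(X, b) = 8 + X² (B(X, b) = (X*X + 0*b) + 8 = (X² + 0) + 8 = X² + 8 = 8 + X²)
B(K(-5), k)*J(9, -11) = (8 + 0²)*9 = (8 + 0)*9 = 8*9 = 72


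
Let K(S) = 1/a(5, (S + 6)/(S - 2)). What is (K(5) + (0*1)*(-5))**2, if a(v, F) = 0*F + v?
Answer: 1/25 ≈ 0.040000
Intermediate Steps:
a(v, F) = v (a(v, F) = 0 + v = v)
K(S) = 1/5
(K(5) + (0*1)*(-5))**2 = (1/5 + (0*1)*(-5))**2 = (1/5 + 0*(-5))**2 = (1/5 + 0)**2 = (1/5)**2 = 1/25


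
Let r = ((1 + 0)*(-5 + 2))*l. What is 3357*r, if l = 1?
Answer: -10071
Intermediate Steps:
r = -3 (r = ((1 + 0)*(-5 + 2))*1 = (1*(-3))*1 = -3*1 = -3)
3357*r = 3357*(-3) = -10071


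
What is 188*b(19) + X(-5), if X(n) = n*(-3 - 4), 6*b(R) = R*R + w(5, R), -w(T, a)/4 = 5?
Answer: 32159/3 ≈ 10720.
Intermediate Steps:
w(T, a) = -20 (w(T, a) = -4*5 = -20)
b(R) = -10/3 + R²/6 (b(R) = (R*R - 20)/6 = (R² - 20)/6 = (-20 + R²)/6 = -10/3 + R²/6)
X(n) = -7*n (X(n) = n*(-7) = -7*n)
188*b(19) + X(-5) = 188*(-10/3 + (⅙)*19²) - 7*(-5) = 188*(-10/3 + (⅙)*361) + 35 = 188*(-10/3 + 361/6) + 35 = 188*(341/6) + 35 = 32054/3 + 35 = 32159/3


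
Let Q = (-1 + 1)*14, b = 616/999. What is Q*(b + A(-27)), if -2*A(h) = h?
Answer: 0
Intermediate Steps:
A(h) = -h/2
b = 616/999 (b = 616*(1/999) = 616/999 ≈ 0.61662)
Q = 0 (Q = 0*14 = 0)
Q*(b + A(-27)) = 0*(616/999 - ½*(-27)) = 0*(616/999 + 27/2) = 0*(28205/1998) = 0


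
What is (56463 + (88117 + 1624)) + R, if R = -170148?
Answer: -23944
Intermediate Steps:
(56463 + (88117 + 1624)) + R = (56463 + (88117 + 1624)) - 170148 = (56463 + 89741) - 170148 = 146204 - 170148 = -23944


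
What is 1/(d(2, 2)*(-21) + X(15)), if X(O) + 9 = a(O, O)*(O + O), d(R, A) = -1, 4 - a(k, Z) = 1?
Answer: 1/102 ≈ 0.0098039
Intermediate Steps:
a(k, Z) = 3 (a(k, Z) = 4 - 1*1 = 4 - 1 = 3)
X(O) = -9 + 6*O (X(O) = -9 + 3*(O + O) = -9 + 3*(2*O) = -9 + 6*O)
1/(d(2, 2)*(-21) + X(15)) = 1/(-1*(-21) + (-9 + 6*15)) = 1/(21 + (-9 + 90)) = 1/(21 + 81) = 1/102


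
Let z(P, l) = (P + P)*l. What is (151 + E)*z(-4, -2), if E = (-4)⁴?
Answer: 6512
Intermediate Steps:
z(P, l) = 2*P*l (z(P, l) = (2*P)*l = 2*P*l)
E = 256
(151 + E)*z(-4, -2) = (151 + 256)*(2*(-4)*(-2)) = 407*16 = 6512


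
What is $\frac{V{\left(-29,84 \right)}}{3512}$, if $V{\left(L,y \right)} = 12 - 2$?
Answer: $\frac{5}{1756} \approx 0.0028474$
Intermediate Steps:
$V{\left(L,y \right)} = 10$
$\frac{V{\left(-29,84 \right)}}{3512} = \frac{10}{3512} = 10 \cdot \frac{1}{3512} = \frac{5}{1756}$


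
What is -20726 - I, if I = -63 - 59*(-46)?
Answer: -23377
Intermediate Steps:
I = 2651 (I = -63 + 2714 = 2651)
-20726 - I = -20726 - 1*2651 = -20726 - 2651 = -23377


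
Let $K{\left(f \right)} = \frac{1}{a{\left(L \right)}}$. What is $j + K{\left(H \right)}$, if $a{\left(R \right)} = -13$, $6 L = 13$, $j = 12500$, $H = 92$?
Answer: $\frac{162499}{13} \approx 12500.0$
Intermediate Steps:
$L = \frac{13}{6}$ ($L = \frac{1}{6} \cdot 13 = \frac{13}{6} \approx 2.1667$)
$K{\left(f \right)} = - \frac{1}{13}$ ($K{\left(f \right)} = \frac{1}{-13} = - \frac{1}{13}$)
$j + K{\left(H \right)} = 12500 - \frac{1}{13} = \frac{162499}{13}$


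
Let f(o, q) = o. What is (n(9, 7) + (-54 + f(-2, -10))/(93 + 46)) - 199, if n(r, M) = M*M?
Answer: -20906/139 ≈ -150.40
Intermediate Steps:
n(r, M) = M²
(n(9, 7) + (-54 + f(-2, -10))/(93 + 46)) - 199 = (7² + (-54 - 2)/(93 + 46)) - 199 = (49 - 56/139) - 199 = 6755/139 - 199 = -20906/139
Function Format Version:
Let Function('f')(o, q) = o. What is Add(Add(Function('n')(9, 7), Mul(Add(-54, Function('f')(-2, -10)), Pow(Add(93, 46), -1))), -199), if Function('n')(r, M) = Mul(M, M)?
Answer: Rational(-20906, 139) ≈ -150.40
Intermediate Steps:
Function('n')(r, M) = Pow(M, 2)
Add(Add(Function('n')(9, 7), Mul(Add(-54, Function('f')(-2, -10)), Pow(Add(93, 46), -1))), -199) = Add(Add(Pow(7, 2), Mul(Add(-54, -2), Pow(Add(93, 46), -1))), -199) = Add(Add(49, Mul(-56, Pow(139, -1))), -199) = Add(Add(49, Mul(-56, Rational(1, 139))), -199) = Add(Add(49, Rational(-56, 139)), -199) = Add(Rational(6755, 139), -199) = Rational(-20906, 139)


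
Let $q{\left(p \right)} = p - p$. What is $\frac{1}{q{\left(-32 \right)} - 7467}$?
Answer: $- \frac{1}{7467} \approx -0.00013392$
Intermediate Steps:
$q{\left(p \right)} = 0$
$\frac{1}{q{\left(-32 \right)} - 7467} = \frac{1}{0 - 7467} = \frac{1}{-7467} = - \frac{1}{7467}$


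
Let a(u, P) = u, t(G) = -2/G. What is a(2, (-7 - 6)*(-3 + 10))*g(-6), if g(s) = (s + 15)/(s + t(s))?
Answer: -54/17 ≈ -3.1765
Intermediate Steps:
g(s) = (15 + s)/(s - 2/s) (g(s) = (s + 15)/(s - 2/s) = (15 + s)/(s - 2/s))
a(2, (-7 - 6)*(-3 + 10))*g(-6) = 2*(-6*(15 - 6)/(-2 + (-6)²)) = 2*(-6*9/(-2 + 36)) = 2*(-6*9/34) = 2*(-6*1/34*9) = 2*(-27/17) = -54/17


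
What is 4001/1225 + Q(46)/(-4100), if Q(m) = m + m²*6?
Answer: 15903/100450 ≈ 0.15832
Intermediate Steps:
Q(m) = m + 6*m²
4001/1225 + Q(46)/(-4100) = 4001/1225 + (46*(1 + 6*46))/(-4100) = 4001*(1/1225) + (46*(1 + 276))*(-1/4100) = 4001/1225 + (46*277)*(-1/4100) = 4001/1225 + 12742*(-1/4100) = 4001/1225 - 6371/2050 = 15903/100450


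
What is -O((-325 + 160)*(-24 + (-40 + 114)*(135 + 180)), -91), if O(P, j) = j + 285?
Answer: -194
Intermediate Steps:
O(P, j) = 285 + j
-O((-325 + 160)*(-24 + (-40 + 114)*(135 + 180)), -91) = -(285 - 91) = -1*194 = -194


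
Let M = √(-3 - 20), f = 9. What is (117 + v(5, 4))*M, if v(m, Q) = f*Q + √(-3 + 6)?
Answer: I*√23*(153 + √3) ≈ 742.07*I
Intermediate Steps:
M = I*√23 (M = √(-23) = I*√23 ≈ 4.7958*I)
v(m, Q) = √3 + 9*Q (v(m, Q) = 9*Q + √(-3 + 6) = 9*Q + √3 = √3 + 9*Q)
(117 + v(5, 4))*M = (117 + (√3 + 9*4))*(I*√23) = (117 + (√3 + 36))*(I*√23) = (117 + (36 + √3))*(I*√23) = (153 + √3)*(I*√23) = I*√23*(153 + √3)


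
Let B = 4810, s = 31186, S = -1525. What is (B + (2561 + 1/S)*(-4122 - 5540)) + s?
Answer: -37680278988/1525 ≈ -2.4708e+7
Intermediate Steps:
(B + (2561 + 1/S)*(-4122 - 5540)) + s = (4810 + (2561 + 1/(-1525))*(-4122 - 5540)) + 31186 = (4810 + (2561 - 1/1525)*(-9662)) + 31186 = (4810 + (3905524/1525)*(-9662)) + 31186 = (4810 - 37735172888/1525) + 31186 = -37727837638/1525 + 31186 = -37680278988/1525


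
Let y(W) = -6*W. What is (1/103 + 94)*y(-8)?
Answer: 464784/103 ≈ 4512.5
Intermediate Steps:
(1/103 + 94)*y(-8) = (1/103 + 94)*(-6*(-8)) = (1/103 + 94)*48 = (9683/103)*48 = 464784/103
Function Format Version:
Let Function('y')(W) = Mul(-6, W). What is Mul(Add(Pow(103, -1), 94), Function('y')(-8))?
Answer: Rational(464784, 103) ≈ 4512.5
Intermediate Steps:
Mul(Add(Pow(103, -1), 94), Function('y')(-8)) = Mul(Add(Pow(103, -1), 94), Mul(-6, -8)) = Mul(Add(Rational(1, 103), 94), 48) = Mul(Rational(9683, 103), 48) = Rational(464784, 103)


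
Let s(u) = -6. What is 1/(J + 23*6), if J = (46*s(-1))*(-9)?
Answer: 1/2622 ≈ 0.00038139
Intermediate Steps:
J = 2484 (J = (46*(-6))*(-9) = -276*(-9) = 2484)
1/(J + 23*6) = 1/(2484 + 23*6) = 1/(2484 + 138) = 1/2622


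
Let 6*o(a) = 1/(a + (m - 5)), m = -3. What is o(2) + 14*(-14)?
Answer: -7057/36 ≈ -196.03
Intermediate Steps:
o(a) = 1/(6*(-8 + a)) (o(a) = 1/(6*(a + (-3 - 5))) = 1/(6*(a - 8)) = 1/(6*(-8 + a)))
o(2) + 14*(-14) = 1/(6*(-8 + 2)) + 14*(-14) = (1/6)/(-6) - 196 = (1/6)*(-1/6) - 196 = -1/36 - 196 = -7057/36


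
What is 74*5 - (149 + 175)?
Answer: 46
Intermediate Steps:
74*5 - (149 + 175) = 370 - 1*324 = 370 - 324 = 46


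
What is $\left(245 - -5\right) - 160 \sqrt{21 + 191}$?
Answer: $250 - 320 \sqrt{53} \approx -2079.6$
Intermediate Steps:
$\left(245 - -5\right) - 160 \sqrt{21 + 191} = \left(245 + 5\right) - 160 \sqrt{212} = 250 - 160 \cdot 2 \sqrt{53} = 250 - 320 \sqrt{53}$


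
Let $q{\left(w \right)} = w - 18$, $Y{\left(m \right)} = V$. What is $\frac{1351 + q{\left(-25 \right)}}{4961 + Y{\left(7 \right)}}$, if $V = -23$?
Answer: $\frac{218}{823} \approx 0.26488$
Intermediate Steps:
$Y{\left(m \right)} = -23$
$q{\left(w \right)} = -18 + w$
$\frac{1351 + q{\left(-25 \right)}}{4961 + Y{\left(7 \right)}} = \frac{1351 - 43}{4961 - 23} = \frac{1351 - 43}{4938} = 1308 \cdot \frac{1}{4938} = \frac{218}{823}$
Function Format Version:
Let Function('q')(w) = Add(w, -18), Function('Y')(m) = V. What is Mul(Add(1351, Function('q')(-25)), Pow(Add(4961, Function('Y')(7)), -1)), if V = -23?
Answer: Rational(218, 823) ≈ 0.26488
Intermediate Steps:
Function('Y')(m) = -23
Function('q')(w) = Add(-18, w)
Mul(Add(1351, Function('q')(-25)), Pow(Add(4961, Function('Y')(7)), -1)) = Mul(Add(1351, Add(-18, -25)), Pow(Add(4961, -23), -1)) = Mul(Add(1351, -43), Pow(4938, -1)) = Mul(1308, Rational(1, 4938)) = Rational(218, 823)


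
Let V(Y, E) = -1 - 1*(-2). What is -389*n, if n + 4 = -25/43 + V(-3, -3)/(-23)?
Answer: 1779286/989 ≈ 1799.1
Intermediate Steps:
V(Y, E) = 1 (V(Y, E) = -1 + 2 = 1)
n = -4574/989 (n = -4 + (-25/43 + 1/(-23)) = -4 + (-25*1/43 + 1*(-1/23)) = -4 + (-25/43 - 1/23) = -4 - 618/989 = -4574/989 ≈ -4.6249)
-389*n = -389*(-4574/989) = 1779286/989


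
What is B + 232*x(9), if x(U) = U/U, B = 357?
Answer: 589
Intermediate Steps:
x(U) = 1
B + 232*x(9) = 357 + 232*1 = 357 + 232 = 589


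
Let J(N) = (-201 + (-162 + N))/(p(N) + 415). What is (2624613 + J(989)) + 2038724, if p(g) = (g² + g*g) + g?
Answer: 4564581512664/978823 ≈ 4.6633e+6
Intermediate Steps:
p(g) = g + 2*g² (p(g) = (g² + g²) + g = 2*g² + g = g + 2*g²)
J(N) = (-363 + N)/(415 + N*(1 + 2*N)) (J(N) = (-201 + (-162 + N))/(N*(1 + 2*N) + 415) = (-363 + N)/(415 + N*(1 + 2*N)))
(2624613 + J(989)) + 2038724 = (2624613 + (-363 + 989)/(415 + 989*(1 + 2*989))) + 2038724 = (2624613 + 626/(415 + 989*(1 + 1978))) + 2038724 = (2624613 + 626/(415 + 989*1979)) + 2038724 = (2624613 + 626/(415 + 1957231)) + 2038724 = (2624613 + 626/1957646) + 2038724 = (2624613 + (1/1957646)*626) + 2038724 = (2624613 + 313/978823) + 2038724 = 2569031570812/978823 + 2038724 = 4564581512664/978823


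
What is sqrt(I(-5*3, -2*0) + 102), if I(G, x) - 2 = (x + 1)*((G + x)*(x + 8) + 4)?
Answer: 2*I*sqrt(3) ≈ 3.4641*I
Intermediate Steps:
I(G, x) = 2 + (1 + x)*(4 + (8 + x)*(G + x)) (I(G, x) = 2 + (x + 1)*((G + x)*(x + 8) + 4) = 2 + (1 + x)*((G + x)*(8 + x) + 4) = 2 + (1 + x)*((8 + x)*(G + x) + 4) = 2 + (1 + x)*(4 + (8 + x)*(G + x)))
sqrt(I(-5*3, -2*0) + 102) = sqrt((6 + (-2*0)**3 + 8*(-5*3) + 9*(-2*0)**2 + 12*(-2*0) + (-5*3)*(-2*0)**2 + 9*(-5*3)*(-2*0)) + 102) = sqrt((6 + 0**3 + 8*(-15) + 9*0**2 + 12*0 - 15*0**2 + 9*(-15)*0) + 102) = sqrt((6 + 0 - 120 + 9*0 + 0 - 15*0 + 0) + 102) = sqrt((6 + 0 - 120 + 0 + 0 + 0 + 0) + 102) = sqrt(-114 + 102) = sqrt(-12) = 2*I*sqrt(3)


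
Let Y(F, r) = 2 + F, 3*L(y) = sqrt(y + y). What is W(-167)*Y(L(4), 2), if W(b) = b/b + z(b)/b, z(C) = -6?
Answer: 346/167 + 346*sqrt(2)/501 ≈ 3.0485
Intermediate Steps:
W(b) = 1 - 6/b (W(b) = b/b - 6/b = 1 - 6/b)
L(y) = sqrt(2)*sqrt(y)/3 (L(y) = sqrt(y + y)/3 = sqrt(2*y)/3 = (sqrt(2)*sqrt(y))/3 = sqrt(2)*sqrt(y)/3)
W(-167)*Y(L(4), 2) = ((-6 - 167)/(-167))*(2 + sqrt(2)*sqrt(4)/3) = (-1/167*(-173))*(2 + (1/3)*sqrt(2)*2) = 173*(2 + 2*sqrt(2)/3)/167 = 346/167 + 346*sqrt(2)/501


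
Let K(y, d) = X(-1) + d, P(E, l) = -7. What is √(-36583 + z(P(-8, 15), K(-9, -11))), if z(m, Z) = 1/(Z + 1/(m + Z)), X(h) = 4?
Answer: I*√39839041/33 ≈ 191.27*I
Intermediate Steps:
K(y, d) = 4 + d
z(m, Z) = 1/(Z + 1/(Z + m))
√(-36583 + z(P(-8, 15), K(-9, -11))) = √(-36583 + ((4 - 11) - 7)/(1 + (4 - 11)² + (4 - 11)*(-7))) = √(-36583 + (-7 - 7)/(1 + (-7)² - 7*(-7))) = √(-36583 - 14/(1 + 49 + 49)) = √(-36583 - 14/99) = √(-3621731/99) = I*√39839041/33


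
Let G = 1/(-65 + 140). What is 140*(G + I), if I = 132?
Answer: 277228/15 ≈ 18482.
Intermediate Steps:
G = 1/75 ≈ 0.013333
140*(G + I) = 140*(1/75 + 132) = 140*(9901/75) = 277228/15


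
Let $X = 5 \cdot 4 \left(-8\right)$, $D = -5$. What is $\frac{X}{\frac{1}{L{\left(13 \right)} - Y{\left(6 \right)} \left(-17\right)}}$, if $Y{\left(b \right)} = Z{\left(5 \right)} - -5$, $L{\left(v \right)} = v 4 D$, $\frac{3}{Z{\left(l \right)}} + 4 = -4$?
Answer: $29020$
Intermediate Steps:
$Z{\left(l \right)} = - \frac{3}{8}$ ($Z{\left(l \right)} = \frac{3}{-4 - 4} = \frac{3}{-8} = 3 \left(- \frac{1}{8}\right) = - \frac{3}{8}$)
$L{\left(v \right)} = - 20 v$ ($L{\left(v \right)} = v 4 \left(-5\right) = 4 v \left(-5\right) = - 20 v$)
$Y{\left(b \right)} = \frac{37}{8}$ ($Y{\left(b \right)} = - \frac{3}{8} - -5 = - \frac{3}{8} + 5 = \frac{37}{8}$)
$X = -160$ ($X = 20 \left(-8\right) = -160$)
$\frac{X}{\frac{1}{L{\left(13 \right)} - Y{\left(6 \right)} \left(-17\right)}} = - \frac{160}{\frac{1}{\left(-20\right) 13 - \frac{37}{8} \left(-17\right)}} = - \frac{160}{\frac{1}{-260 - - \frac{629}{8}}} = - \frac{160}{\frac{1}{-260 + \frac{629}{8}}} = - \frac{160}{\frac{1}{- \frac{1451}{8}}} = - \frac{160}{- \frac{8}{1451}} = \left(-160\right) \left(- \frac{1451}{8}\right) = 29020$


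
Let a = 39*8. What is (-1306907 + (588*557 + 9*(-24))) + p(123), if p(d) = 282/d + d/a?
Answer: -4177032791/4264 ≈ -9.7960e+5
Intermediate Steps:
a = 312
p(d) = 282/d + d/312
(-1306907 + (588*557 + 9*(-24))) + p(123) = (-1306907 + (588*557 + 9*(-24))) + (282/123 + (1/312)*123) = (-1306907 + (327516 - 216)) + (282*(1/123) + 41/104) = (-1306907 + 327300) + (94/41 + 41/104) = -979607 + 11457/4264 = -4177032791/4264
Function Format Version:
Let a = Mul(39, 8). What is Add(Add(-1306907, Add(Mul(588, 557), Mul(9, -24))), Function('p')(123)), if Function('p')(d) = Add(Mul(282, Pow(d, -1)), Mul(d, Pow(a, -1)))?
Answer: Rational(-4177032791, 4264) ≈ -9.7960e+5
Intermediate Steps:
a = 312
Function('p')(d) = Add(Mul(282, Pow(d, -1)), Mul(Rational(1, 312), d)) (Function('p')(d) = Add(Mul(282, Pow(d, -1)), Mul(d, Pow(312, -1))) = Add(Mul(282, Pow(d, -1)), Mul(d, Rational(1, 312))) = Add(Mul(282, Pow(d, -1)), Mul(Rational(1, 312), d)))
Add(Add(-1306907, Add(Mul(588, 557), Mul(9, -24))), Function('p')(123)) = Add(Add(-1306907, Add(Mul(588, 557), Mul(9, -24))), Add(Mul(282, Pow(123, -1)), Mul(Rational(1, 312), 123))) = Add(Add(-1306907, Add(327516, -216)), Add(Mul(282, Rational(1, 123)), Rational(41, 104))) = Add(Add(-1306907, 327300), Add(Rational(94, 41), Rational(41, 104))) = Add(-979607, Rational(11457, 4264)) = Rational(-4177032791, 4264)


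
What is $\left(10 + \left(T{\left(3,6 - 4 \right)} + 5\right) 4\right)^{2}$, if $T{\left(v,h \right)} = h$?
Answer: $1444$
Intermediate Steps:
$\left(10 + \left(T{\left(3,6 - 4 \right)} + 5\right) 4\right)^{2} = \left(10 + \left(\left(6 - 4\right) + 5\right) 4\right)^{2} = \left(10 + \left(2 + 5\right) 4\right)^{2} = \left(10 + 7 \cdot 4\right)^{2} = \left(10 + 28\right)^{2} = 38^{2} = 1444$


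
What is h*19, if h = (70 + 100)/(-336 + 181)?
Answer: -646/31 ≈ -20.839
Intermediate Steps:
h = -34/31 (h = 170/(-155) = 170*(-1/155) = -34/31 ≈ -1.0968)
h*19 = -34/31*19 = -646/31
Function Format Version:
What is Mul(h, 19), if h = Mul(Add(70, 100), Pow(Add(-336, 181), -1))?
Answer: Rational(-646, 31) ≈ -20.839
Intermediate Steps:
h = Rational(-34, 31) (h = Mul(170, Pow(-155, -1)) = Mul(170, Rational(-1, 155)) = Rational(-34, 31) ≈ -1.0968)
Mul(h, 19) = Mul(Rational(-34, 31), 19) = Rational(-646, 31)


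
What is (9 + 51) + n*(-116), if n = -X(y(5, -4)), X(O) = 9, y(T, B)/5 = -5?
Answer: 1104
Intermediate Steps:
y(T, B) = -25 (y(T, B) = 5*(-5) = -25)
n = -9 (n = -1*9 = -9)
(9 + 51) + n*(-116) = (9 + 51) - 9*(-116) = 60 + 1044 = 1104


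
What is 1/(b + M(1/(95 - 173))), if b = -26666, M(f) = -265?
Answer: -1/26931 ≈ -3.7132e-5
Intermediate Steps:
1/(b + M(1/(95 - 173))) = 1/(-26666 - 265) = 1/(-26931) = -1/26931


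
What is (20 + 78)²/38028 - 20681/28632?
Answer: -42622945/90734808 ≈ -0.46975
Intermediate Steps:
(20 + 78)²/38028 - 20681/28632 = 98²*(1/38028) - 20681*1/28632 = 9604*(1/38028) - 20681/28632 = 2401/9507 - 20681/28632 = -42622945/90734808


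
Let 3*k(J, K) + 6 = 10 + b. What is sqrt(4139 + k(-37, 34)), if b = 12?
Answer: sqrt(37299)/3 ≈ 64.376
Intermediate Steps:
k(J, K) = 16/3 (k(J, K) = -2 + (10 + 12)/3 = -2 + (1/3)*22 = -2 + 22/3 = 16/3)
sqrt(4139 + k(-37, 34)) = sqrt(4139 + 16/3) = sqrt(12433/3) = sqrt(37299)/3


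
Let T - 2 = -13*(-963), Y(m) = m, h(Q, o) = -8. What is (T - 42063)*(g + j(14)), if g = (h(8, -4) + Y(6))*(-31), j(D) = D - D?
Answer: -1831604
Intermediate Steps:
j(D) = 0
g = 62 (g = (-8 + 6)*(-31) = -2*(-31) = 62)
T = 12521 (T = 2 - 13*(-963) = 2 + 12519 = 12521)
(T - 42063)*(g + j(14)) = (12521 - 42063)*(62 + 0) = -29542*62 = -1831604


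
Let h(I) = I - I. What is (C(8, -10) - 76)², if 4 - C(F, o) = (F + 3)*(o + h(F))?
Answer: 1444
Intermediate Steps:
h(I) = 0
C(F, o) = 4 - o*(3 + F) (C(F, o) = 4 - (F + 3)*(o + 0) = 4 - (3 + F)*o = 4 - o*(3 + F))
(C(8, -10) - 76)² = ((4 - 3*(-10) - 1*8*(-10)) - 76)² = ((4 + 30 + 80) - 76)² = (114 - 76)² = 38² = 1444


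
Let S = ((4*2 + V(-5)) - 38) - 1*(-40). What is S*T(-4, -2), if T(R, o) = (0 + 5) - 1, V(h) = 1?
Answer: 44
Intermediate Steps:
S = 11 (S = ((4*2 + 1) - 38) - 1*(-40) = ((8 + 1) - 38) + 40 = (9 - 38) + 40 = -29 + 40 = 11)
T(R, o) = 4 (T(R, o) = 5 - 1 = 4)
S*T(-4, -2) = 11*4 = 44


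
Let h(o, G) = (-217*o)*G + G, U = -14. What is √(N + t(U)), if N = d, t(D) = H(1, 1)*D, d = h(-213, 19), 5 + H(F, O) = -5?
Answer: √878358 ≈ 937.21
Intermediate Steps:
H(F, O) = -10 (H(F, O) = -5 - 5 = -10)
h(o, G) = G - 217*G*o (h(o, G) = -217*G*o + G = G - 217*G*o)
d = 878218 (d = 19*(1 - 217*(-213)) = 19*(1 + 46221) = 19*46222 = 878218)
t(D) = -10*D
N = 878218
√(N + t(U)) = √(878218 - 10*(-14)) = √(878218 + 140) = √878358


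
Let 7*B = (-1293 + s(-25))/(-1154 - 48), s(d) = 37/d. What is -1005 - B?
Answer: -105717056/105175 ≈ -1005.2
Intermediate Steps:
B = 16181/105175 (B = ((-1293 + 37/(-25))/(-1154 - 48))/7 = ((-1293 + 37*(-1/25))/(-1202))/7 = ((-1293 - 37/25)*(-1/1202))/7 = (-32362/25*(-1/1202))/7 = (1/7)*(16181/15025) = 16181/105175 ≈ 0.15385)
-1005 - B = -1005 - 1*16181/105175 = -1005 - 16181/105175 = -105717056/105175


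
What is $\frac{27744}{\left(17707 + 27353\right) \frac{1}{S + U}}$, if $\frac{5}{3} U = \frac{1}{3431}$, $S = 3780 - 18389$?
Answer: $- \frac{579427410304}{64417025} \approx -8994.9$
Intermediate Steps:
$S = -14609$
$U = \frac{3}{17155}$ ($U = \frac{3}{5 \cdot 3431} = \frac{3}{5} \cdot \frac{1}{3431} = \frac{3}{17155} \approx 0.00017488$)
$\frac{27744}{\left(17707 + 27353\right) \frac{1}{S + U}} = \frac{27744}{\left(17707 + 27353\right) \frac{1}{-14609 + \frac{3}{17155}}} = \frac{27744}{45060 \frac{1}{- \frac{250617392}{17155}}} = \frac{27744}{45060 \left(- \frac{17155}{250617392}\right)} = \frac{27744}{- \frac{193251075}{62654348}} = 27744 \left(- \frac{62654348}{193251075}\right) = - \frac{579427410304}{64417025}$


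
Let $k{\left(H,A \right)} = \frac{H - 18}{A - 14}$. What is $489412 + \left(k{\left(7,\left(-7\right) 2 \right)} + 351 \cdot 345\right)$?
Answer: $\frac{17094207}{28} \approx 6.1051 \cdot 10^{5}$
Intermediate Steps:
$k{\left(H,A \right)} = \frac{-18 + H}{-14 + A}$
$489412 + \left(k{\left(7,\left(-7\right) 2 \right)} + 351 \cdot 345\right) = 489412 + \left(\frac{-18 + 7}{-14 - 14} + 351 \cdot 345\right) = 489412 + \left(\frac{1}{-14 - 14} \left(-11\right) + 121095\right) = 489412 + \left(\frac{1}{-28} \left(-11\right) + 121095\right) = 489412 + \left(\left(- \frac{1}{28}\right) \left(-11\right) + 121095\right) = 489412 + \left(\frac{11}{28} + 121095\right) = 489412 + \frac{3390671}{28} = \frac{17094207}{28}$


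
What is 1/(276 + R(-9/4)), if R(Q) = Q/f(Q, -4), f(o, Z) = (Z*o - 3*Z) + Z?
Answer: 68/18759 ≈ 0.0036249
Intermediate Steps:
f(o, Z) = -2*Z + Z*o (f(o, Z) = (-3*Z + Z*o) + Z = -2*Z + Z*o)
R(Q) = Q/(8 - 4*Q) (R(Q) = Q/((-4*(-2 + Q))) = Q/(8 - 4*Q))
1/(276 + R(-9/4)) = 1/(276 + (-9/4)/(4*(2 - (-9)/4))) = 1/(276 + (-9*¼)/(4*(2 - (-9)/4))) = 1/(276 + (¼)*(-9/4)/(2 - 1*(-9/4))) = 1/(276 + (¼)*(-9/4)/(2 + 9/4)) = 1/(276 + (¼)*(-9/4)/(17/4)) = 1/(276 + (¼)*(-9/4)*(4/17)) = 1/(276 - 9/68) = 1/(18759/68) = 68/18759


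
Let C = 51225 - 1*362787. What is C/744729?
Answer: -103854/248243 ≈ -0.41836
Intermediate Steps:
C = -311562 (C = 51225 - 362787 = -311562)
C/744729 = -311562/744729 = -311562*1/744729 = -103854/248243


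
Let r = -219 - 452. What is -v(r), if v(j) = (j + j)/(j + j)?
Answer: -1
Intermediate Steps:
r = -671
v(j) = 1 (v(j) = (2*j)/((2*j)) = (2*j)*(1/(2*j)) = 1)
-v(r) = -1*1 = -1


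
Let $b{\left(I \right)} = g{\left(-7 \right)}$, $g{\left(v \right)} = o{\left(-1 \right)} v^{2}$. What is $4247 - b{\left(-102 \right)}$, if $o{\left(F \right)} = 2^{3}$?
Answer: $3855$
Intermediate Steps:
$o{\left(F \right)} = 8$
$g{\left(v \right)} = 8 v^{2}$
$b{\left(I \right)} = 392$ ($b{\left(I \right)} = 8 \left(-7\right)^{2} = 8 \cdot 49 = 392$)
$4247 - b{\left(-102 \right)} = 4247 - 392 = 3855$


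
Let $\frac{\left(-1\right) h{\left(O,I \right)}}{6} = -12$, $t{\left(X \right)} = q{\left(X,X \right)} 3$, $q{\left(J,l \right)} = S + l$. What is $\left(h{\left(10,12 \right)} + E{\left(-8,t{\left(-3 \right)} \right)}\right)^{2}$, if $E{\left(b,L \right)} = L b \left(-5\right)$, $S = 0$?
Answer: $82944$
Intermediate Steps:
$q{\left(J,l \right)} = l$ ($q{\left(J,l \right)} = 0 + l = l$)
$t{\left(X \right)} = 3 X$ ($t{\left(X \right)} = X 3 = 3 X$)
$h{\left(O,I \right)} = 72$ ($h{\left(O,I \right)} = \left(-6\right) \left(-12\right) = 72$)
$E{\left(b,L \right)} = - 5 L b$
$\left(h{\left(10,12 \right)} + E{\left(-8,t{\left(-3 \right)} \right)}\right)^{2} = \left(72 - 5 \cdot 3 \left(-3\right) \left(-8\right)\right)^{2} = \left(72 - \left(-45\right) \left(-8\right)\right)^{2} = \left(72 - 360\right)^{2} = \left(-288\right)^{2} = 82944$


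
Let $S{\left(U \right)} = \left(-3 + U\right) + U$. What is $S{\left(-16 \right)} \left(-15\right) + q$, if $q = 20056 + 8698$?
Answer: $29279$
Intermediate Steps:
$S{\left(U \right)} = -3 + 2 U$
$q = 28754$
$S{\left(-16 \right)} \left(-15\right) + q = \left(-3 + 2 \left(-16\right)\right) \left(-15\right) + 28754 = \left(-3 - 32\right) \left(-15\right) + 28754 = \left(-35\right) \left(-15\right) + 28754 = 525 + 28754 = 29279$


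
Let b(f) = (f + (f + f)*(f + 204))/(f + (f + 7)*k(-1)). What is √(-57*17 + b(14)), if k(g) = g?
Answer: I*√1843 ≈ 42.93*I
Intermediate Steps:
b(f) = -f/7 - 2*f*(204 + f)/7 (b(f) = (f + (f + f)*(f + 204))/(f + (f + 7)*(-1)) = (f + (2*f)*(204 + f))/(f + (7 + f)*(-1)) = (f + 2*f*(204 + f))/(f + (-7 - f)) = (f + 2*f*(204 + f))/(-7) = (f + 2*f*(204 + f))*(-⅐) = -f/7 - 2*f*(204 + f)/7)
√(-57*17 + b(14)) = √(-57*17 - ⅐*14*(409 + 2*14)) = √(-969 - ⅐*14*(409 + 28)) = √(-969 - ⅐*14*437) = √(-969 - 874) = √(-1843) = I*√1843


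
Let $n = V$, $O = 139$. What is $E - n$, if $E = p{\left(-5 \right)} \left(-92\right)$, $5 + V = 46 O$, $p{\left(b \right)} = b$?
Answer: $-5929$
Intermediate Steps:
$V = 6389$ ($V = -5 + 46 \cdot 139 = -5 + 6394 = 6389$)
$n = 6389$
$E = 460$ ($E = \left(-5\right) \left(-92\right) = 460$)
$E - n = 460 - 6389 = -5929$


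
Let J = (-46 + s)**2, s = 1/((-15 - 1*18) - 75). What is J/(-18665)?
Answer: -24690961/217708560 ≈ -0.11341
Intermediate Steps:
s = -1/108 (s = 1/((-15 - 18) - 75) = 1/(-33 - 75) = 1/(-108) = -1/108 ≈ -0.0092593)
J = 24690961/11664 (J = (-46 - 1/108)**2 = (-4969/108)**2 = 24690961/11664 ≈ 2116.9)
J/(-18665) = (24690961/11664)/(-18665) = (24690961/11664)*(-1/18665) = -24690961/217708560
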